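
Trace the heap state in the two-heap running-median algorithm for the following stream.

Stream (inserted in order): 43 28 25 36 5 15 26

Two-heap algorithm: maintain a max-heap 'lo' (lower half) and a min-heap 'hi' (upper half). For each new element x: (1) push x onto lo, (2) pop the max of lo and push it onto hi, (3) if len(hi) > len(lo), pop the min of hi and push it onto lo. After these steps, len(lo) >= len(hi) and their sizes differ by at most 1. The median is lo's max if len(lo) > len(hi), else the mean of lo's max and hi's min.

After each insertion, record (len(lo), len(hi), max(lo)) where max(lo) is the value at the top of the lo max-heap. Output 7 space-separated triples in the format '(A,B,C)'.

Step 1: insert 43 -> lo=[43] hi=[] -> (len(lo)=1, len(hi)=0, max(lo)=43)
Step 2: insert 28 -> lo=[28] hi=[43] -> (len(lo)=1, len(hi)=1, max(lo)=28)
Step 3: insert 25 -> lo=[25, 28] hi=[43] -> (len(lo)=2, len(hi)=1, max(lo)=28)
Step 4: insert 36 -> lo=[25, 28] hi=[36, 43] -> (len(lo)=2, len(hi)=2, max(lo)=28)
Step 5: insert 5 -> lo=[5, 25, 28] hi=[36, 43] -> (len(lo)=3, len(hi)=2, max(lo)=28)
Step 6: insert 15 -> lo=[5, 15, 25] hi=[28, 36, 43] -> (len(lo)=3, len(hi)=3, max(lo)=25)
Step 7: insert 26 -> lo=[5, 15, 25, 26] hi=[28, 36, 43] -> (len(lo)=4, len(hi)=3, max(lo)=26)

Answer: (1,0,43) (1,1,28) (2,1,28) (2,2,28) (3,2,28) (3,3,25) (4,3,26)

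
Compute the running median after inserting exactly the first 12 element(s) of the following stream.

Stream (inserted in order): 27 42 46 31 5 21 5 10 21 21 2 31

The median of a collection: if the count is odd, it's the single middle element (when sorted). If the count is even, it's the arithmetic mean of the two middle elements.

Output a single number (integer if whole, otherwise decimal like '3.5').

Answer: 21

Derivation:
Step 1: insert 27 -> lo=[27] (size 1, max 27) hi=[] (size 0) -> median=27
Step 2: insert 42 -> lo=[27] (size 1, max 27) hi=[42] (size 1, min 42) -> median=34.5
Step 3: insert 46 -> lo=[27, 42] (size 2, max 42) hi=[46] (size 1, min 46) -> median=42
Step 4: insert 31 -> lo=[27, 31] (size 2, max 31) hi=[42, 46] (size 2, min 42) -> median=36.5
Step 5: insert 5 -> lo=[5, 27, 31] (size 3, max 31) hi=[42, 46] (size 2, min 42) -> median=31
Step 6: insert 21 -> lo=[5, 21, 27] (size 3, max 27) hi=[31, 42, 46] (size 3, min 31) -> median=29
Step 7: insert 5 -> lo=[5, 5, 21, 27] (size 4, max 27) hi=[31, 42, 46] (size 3, min 31) -> median=27
Step 8: insert 10 -> lo=[5, 5, 10, 21] (size 4, max 21) hi=[27, 31, 42, 46] (size 4, min 27) -> median=24
Step 9: insert 21 -> lo=[5, 5, 10, 21, 21] (size 5, max 21) hi=[27, 31, 42, 46] (size 4, min 27) -> median=21
Step 10: insert 21 -> lo=[5, 5, 10, 21, 21] (size 5, max 21) hi=[21, 27, 31, 42, 46] (size 5, min 21) -> median=21
Step 11: insert 2 -> lo=[2, 5, 5, 10, 21, 21] (size 6, max 21) hi=[21, 27, 31, 42, 46] (size 5, min 21) -> median=21
Step 12: insert 31 -> lo=[2, 5, 5, 10, 21, 21] (size 6, max 21) hi=[21, 27, 31, 31, 42, 46] (size 6, min 21) -> median=21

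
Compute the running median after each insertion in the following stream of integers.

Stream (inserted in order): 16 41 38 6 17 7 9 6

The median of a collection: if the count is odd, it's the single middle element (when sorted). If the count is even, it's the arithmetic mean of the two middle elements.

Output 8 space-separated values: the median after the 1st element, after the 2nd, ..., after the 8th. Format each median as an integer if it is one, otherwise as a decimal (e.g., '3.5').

Answer: 16 28.5 38 27 17 16.5 16 12.5

Derivation:
Step 1: insert 16 -> lo=[16] (size 1, max 16) hi=[] (size 0) -> median=16
Step 2: insert 41 -> lo=[16] (size 1, max 16) hi=[41] (size 1, min 41) -> median=28.5
Step 3: insert 38 -> lo=[16, 38] (size 2, max 38) hi=[41] (size 1, min 41) -> median=38
Step 4: insert 6 -> lo=[6, 16] (size 2, max 16) hi=[38, 41] (size 2, min 38) -> median=27
Step 5: insert 17 -> lo=[6, 16, 17] (size 3, max 17) hi=[38, 41] (size 2, min 38) -> median=17
Step 6: insert 7 -> lo=[6, 7, 16] (size 3, max 16) hi=[17, 38, 41] (size 3, min 17) -> median=16.5
Step 7: insert 9 -> lo=[6, 7, 9, 16] (size 4, max 16) hi=[17, 38, 41] (size 3, min 17) -> median=16
Step 8: insert 6 -> lo=[6, 6, 7, 9] (size 4, max 9) hi=[16, 17, 38, 41] (size 4, min 16) -> median=12.5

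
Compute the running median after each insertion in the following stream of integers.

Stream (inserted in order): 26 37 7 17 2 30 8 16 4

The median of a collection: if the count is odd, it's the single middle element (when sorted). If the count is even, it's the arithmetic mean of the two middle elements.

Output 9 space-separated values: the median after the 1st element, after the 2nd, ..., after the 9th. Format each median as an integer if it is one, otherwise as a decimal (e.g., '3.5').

Step 1: insert 26 -> lo=[26] (size 1, max 26) hi=[] (size 0) -> median=26
Step 2: insert 37 -> lo=[26] (size 1, max 26) hi=[37] (size 1, min 37) -> median=31.5
Step 3: insert 7 -> lo=[7, 26] (size 2, max 26) hi=[37] (size 1, min 37) -> median=26
Step 4: insert 17 -> lo=[7, 17] (size 2, max 17) hi=[26, 37] (size 2, min 26) -> median=21.5
Step 5: insert 2 -> lo=[2, 7, 17] (size 3, max 17) hi=[26, 37] (size 2, min 26) -> median=17
Step 6: insert 30 -> lo=[2, 7, 17] (size 3, max 17) hi=[26, 30, 37] (size 3, min 26) -> median=21.5
Step 7: insert 8 -> lo=[2, 7, 8, 17] (size 4, max 17) hi=[26, 30, 37] (size 3, min 26) -> median=17
Step 8: insert 16 -> lo=[2, 7, 8, 16] (size 4, max 16) hi=[17, 26, 30, 37] (size 4, min 17) -> median=16.5
Step 9: insert 4 -> lo=[2, 4, 7, 8, 16] (size 5, max 16) hi=[17, 26, 30, 37] (size 4, min 17) -> median=16

Answer: 26 31.5 26 21.5 17 21.5 17 16.5 16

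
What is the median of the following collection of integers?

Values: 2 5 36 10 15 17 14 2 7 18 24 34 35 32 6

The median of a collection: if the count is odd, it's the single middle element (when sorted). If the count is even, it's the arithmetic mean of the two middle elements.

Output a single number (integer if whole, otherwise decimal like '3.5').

Answer: 15

Derivation:
Step 1: insert 2 -> lo=[2] (size 1, max 2) hi=[] (size 0) -> median=2
Step 2: insert 5 -> lo=[2] (size 1, max 2) hi=[5] (size 1, min 5) -> median=3.5
Step 3: insert 36 -> lo=[2, 5] (size 2, max 5) hi=[36] (size 1, min 36) -> median=5
Step 4: insert 10 -> lo=[2, 5] (size 2, max 5) hi=[10, 36] (size 2, min 10) -> median=7.5
Step 5: insert 15 -> lo=[2, 5, 10] (size 3, max 10) hi=[15, 36] (size 2, min 15) -> median=10
Step 6: insert 17 -> lo=[2, 5, 10] (size 3, max 10) hi=[15, 17, 36] (size 3, min 15) -> median=12.5
Step 7: insert 14 -> lo=[2, 5, 10, 14] (size 4, max 14) hi=[15, 17, 36] (size 3, min 15) -> median=14
Step 8: insert 2 -> lo=[2, 2, 5, 10] (size 4, max 10) hi=[14, 15, 17, 36] (size 4, min 14) -> median=12
Step 9: insert 7 -> lo=[2, 2, 5, 7, 10] (size 5, max 10) hi=[14, 15, 17, 36] (size 4, min 14) -> median=10
Step 10: insert 18 -> lo=[2, 2, 5, 7, 10] (size 5, max 10) hi=[14, 15, 17, 18, 36] (size 5, min 14) -> median=12
Step 11: insert 24 -> lo=[2, 2, 5, 7, 10, 14] (size 6, max 14) hi=[15, 17, 18, 24, 36] (size 5, min 15) -> median=14
Step 12: insert 34 -> lo=[2, 2, 5, 7, 10, 14] (size 6, max 14) hi=[15, 17, 18, 24, 34, 36] (size 6, min 15) -> median=14.5
Step 13: insert 35 -> lo=[2, 2, 5, 7, 10, 14, 15] (size 7, max 15) hi=[17, 18, 24, 34, 35, 36] (size 6, min 17) -> median=15
Step 14: insert 32 -> lo=[2, 2, 5, 7, 10, 14, 15] (size 7, max 15) hi=[17, 18, 24, 32, 34, 35, 36] (size 7, min 17) -> median=16
Step 15: insert 6 -> lo=[2, 2, 5, 6, 7, 10, 14, 15] (size 8, max 15) hi=[17, 18, 24, 32, 34, 35, 36] (size 7, min 17) -> median=15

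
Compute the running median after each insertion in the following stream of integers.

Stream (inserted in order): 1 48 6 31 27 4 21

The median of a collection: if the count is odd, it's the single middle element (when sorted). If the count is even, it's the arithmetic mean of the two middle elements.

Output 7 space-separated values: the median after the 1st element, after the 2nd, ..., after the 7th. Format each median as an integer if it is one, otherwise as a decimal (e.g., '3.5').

Step 1: insert 1 -> lo=[1] (size 1, max 1) hi=[] (size 0) -> median=1
Step 2: insert 48 -> lo=[1] (size 1, max 1) hi=[48] (size 1, min 48) -> median=24.5
Step 3: insert 6 -> lo=[1, 6] (size 2, max 6) hi=[48] (size 1, min 48) -> median=6
Step 4: insert 31 -> lo=[1, 6] (size 2, max 6) hi=[31, 48] (size 2, min 31) -> median=18.5
Step 5: insert 27 -> lo=[1, 6, 27] (size 3, max 27) hi=[31, 48] (size 2, min 31) -> median=27
Step 6: insert 4 -> lo=[1, 4, 6] (size 3, max 6) hi=[27, 31, 48] (size 3, min 27) -> median=16.5
Step 7: insert 21 -> lo=[1, 4, 6, 21] (size 4, max 21) hi=[27, 31, 48] (size 3, min 27) -> median=21

Answer: 1 24.5 6 18.5 27 16.5 21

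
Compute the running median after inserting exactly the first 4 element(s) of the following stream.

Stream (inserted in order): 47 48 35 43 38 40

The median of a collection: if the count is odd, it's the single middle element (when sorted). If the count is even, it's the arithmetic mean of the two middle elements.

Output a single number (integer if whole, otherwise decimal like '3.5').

Answer: 45

Derivation:
Step 1: insert 47 -> lo=[47] (size 1, max 47) hi=[] (size 0) -> median=47
Step 2: insert 48 -> lo=[47] (size 1, max 47) hi=[48] (size 1, min 48) -> median=47.5
Step 3: insert 35 -> lo=[35, 47] (size 2, max 47) hi=[48] (size 1, min 48) -> median=47
Step 4: insert 43 -> lo=[35, 43] (size 2, max 43) hi=[47, 48] (size 2, min 47) -> median=45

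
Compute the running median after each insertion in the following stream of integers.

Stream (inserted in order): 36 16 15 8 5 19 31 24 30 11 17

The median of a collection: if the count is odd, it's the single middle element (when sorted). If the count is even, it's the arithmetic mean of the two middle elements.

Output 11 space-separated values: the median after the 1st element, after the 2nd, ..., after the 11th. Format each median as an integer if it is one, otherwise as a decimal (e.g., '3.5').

Answer: 36 26 16 15.5 15 15.5 16 17.5 19 17.5 17

Derivation:
Step 1: insert 36 -> lo=[36] (size 1, max 36) hi=[] (size 0) -> median=36
Step 2: insert 16 -> lo=[16] (size 1, max 16) hi=[36] (size 1, min 36) -> median=26
Step 3: insert 15 -> lo=[15, 16] (size 2, max 16) hi=[36] (size 1, min 36) -> median=16
Step 4: insert 8 -> lo=[8, 15] (size 2, max 15) hi=[16, 36] (size 2, min 16) -> median=15.5
Step 5: insert 5 -> lo=[5, 8, 15] (size 3, max 15) hi=[16, 36] (size 2, min 16) -> median=15
Step 6: insert 19 -> lo=[5, 8, 15] (size 3, max 15) hi=[16, 19, 36] (size 3, min 16) -> median=15.5
Step 7: insert 31 -> lo=[5, 8, 15, 16] (size 4, max 16) hi=[19, 31, 36] (size 3, min 19) -> median=16
Step 8: insert 24 -> lo=[5, 8, 15, 16] (size 4, max 16) hi=[19, 24, 31, 36] (size 4, min 19) -> median=17.5
Step 9: insert 30 -> lo=[5, 8, 15, 16, 19] (size 5, max 19) hi=[24, 30, 31, 36] (size 4, min 24) -> median=19
Step 10: insert 11 -> lo=[5, 8, 11, 15, 16] (size 5, max 16) hi=[19, 24, 30, 31, 36] (size 5, min 19) -> median=17.5
Step 11: insert 17 -> lo=[5, 8, 11, 15, 16, 17] (size 6, max 17) hi=[19, 24, 30, 31, 36] (size 5, min 19) -> median=17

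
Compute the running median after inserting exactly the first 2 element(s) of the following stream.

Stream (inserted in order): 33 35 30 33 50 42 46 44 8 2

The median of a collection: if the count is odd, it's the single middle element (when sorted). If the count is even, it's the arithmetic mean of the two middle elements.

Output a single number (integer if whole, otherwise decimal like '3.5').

Step 1: insert 33 -> lo=[33] (size 1, max 33) hi=[] (size 0) -> median=33
Step 2: insert 35 -> lo=[33] (size 1, max 33) hi=[35] (size 1, min 35) -> median=34

Answer: 34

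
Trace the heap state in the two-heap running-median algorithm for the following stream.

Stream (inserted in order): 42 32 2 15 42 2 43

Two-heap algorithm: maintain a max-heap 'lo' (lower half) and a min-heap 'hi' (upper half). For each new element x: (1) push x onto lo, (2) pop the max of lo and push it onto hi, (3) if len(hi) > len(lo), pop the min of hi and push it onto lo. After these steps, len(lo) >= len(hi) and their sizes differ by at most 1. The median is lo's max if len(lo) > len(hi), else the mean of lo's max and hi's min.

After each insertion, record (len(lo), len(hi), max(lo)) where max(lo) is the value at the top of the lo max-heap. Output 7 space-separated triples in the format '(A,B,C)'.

Answer: (1,0,42) (1,1,32) (2,1,32) (2,2,15) (3,2,32) (3,3,15) (4,3,32)

Derivation:
Step 1: insert 42 -> lo=[42] hi=[] -> (len(lo)=1, len(hi)=0, max(lo)=42)
Step 2: insert 32 -> lo=[32] hi=[42] -> (len(lo)=1, len(hi)=1, max(lo)=32)
Step 3: insert 2 -> lo=[2, 32] hi=[42] -> (len(lo)=2, len(hi)=1, max(lo)=32)
Step 4: insert 15 -> lo=[2, 15] hi=[32, 42] -> (len(lo)=2, len(hi)=2, max(lo)=15)
Step 5: insert 42 -> lo=[2, 15, 32] hi=[42, 42] -> (len(lo)=3, len(hi)=2, max(lo)=32)
Step 6: insert 2 -> lo=[2, 2, 15] hi=[32, 42, 42] -> (len(lo)=3, len(hi)=3, max(lo)=15)
Step 7: insert 43 -> lo=[2, 2, 15, 32] hi=[42, 42, 43] -> (len(lo)=4, len(hi)=3, max(lo)=32)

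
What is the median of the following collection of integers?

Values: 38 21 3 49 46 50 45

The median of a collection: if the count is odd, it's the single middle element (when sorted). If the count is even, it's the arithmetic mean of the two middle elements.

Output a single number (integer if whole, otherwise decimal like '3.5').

Step 1: insert 38 -> lo=[38] (size 1, max 38) hi=[] (size 0) -> median=38
Step 2: insert 21 -> lo=[21] (size 1, max 21) hi=[38] (size 1, min 38) -> median=29.5
Step 3: insert 3 -> lo=[3, 21] (size 2, max 21) hi=[38] (size 1, min 38) -> median=21
Step 4: insert 49 -> lo=[3, 21] (size 2, max 21) hi=[38, 49] (size 2, min 38) -> median=29.5
Step 5: insert 46 -> lo=[3, 21, 38] (size 3, max 38) hi=[46, 49] (size 2, min 46) -> median=38
Step 6: insert 50 -> lo=[3, 21, 38] (size 3, max 38) hi=[46, 49, 50] (size 3, min 46) -> median=42
Step 7: insert 45 -> lo=[3, 21, 38, 45] (size 4, max 45) hi=[46, 49, 50] (size 3, min 46) -> median=45

Answer: 45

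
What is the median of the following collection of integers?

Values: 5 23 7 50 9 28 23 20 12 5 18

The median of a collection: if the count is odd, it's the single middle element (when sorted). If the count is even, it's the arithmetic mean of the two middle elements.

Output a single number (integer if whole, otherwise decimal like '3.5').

Step 1: insert 5 -> lo=[5] (size 1, max 5) hi=[] (size 0) -> median=5
Step 2: insert 23 -> lo=[5] (size 1, max 5) hi=[23] (size 1, min 23) -> median=14
Step 3: insert 7 -> lo=[5, 7] (size 2, max 7) hi=[23] (size 1, min 23) -> median=7
Step 4: insert 50 -> lo=[5, 7] (size 2, max 7) hi=[23, 50] (size 2, min 23) -> median=15
Step 5: insert 9 -> lo=[5, 7, 9] (size 3, max 9) hi=[23, 50] (size 2, min 23) -> median=9
Step 6: insert 28 -> lo=[5, 7, 9] (size 3, max 9) hi=[23, 28, 50] (size 3, min 23) -> median=16
Step 7: insert 23 -> lo=[5, 7, 9, 23] (size 4, max 23) hi=[23, 28, 50] (size 3, min 23) -> median=23
Step 8: insert 20 -> lo=[5, 7, 9, 20] (size 4, max 20) hi=[23, 23, 28, 50] (size 4, min 23) -> median=21.5
Step 9: insert 12 -> lo=[5, 7, 9, 12, 20] (size 5, max 20) hi=[23, 23, 28, 50] (size 4, min 23) -> median=20
Step 10: insert 5 -> lo=[5, 5, 7, 9, 12] (size 5, max 12) hi=[20, 23, 23, 28, 50] (size 5, min 20) -> median=16
Step 11: insert 18 -> lo=[5, 5, 7, 9, 12, 18] (size 6, max 18) hi=[20, 23, 23, 28, 50] (size 5, min 20) -> median=18

Answer: 18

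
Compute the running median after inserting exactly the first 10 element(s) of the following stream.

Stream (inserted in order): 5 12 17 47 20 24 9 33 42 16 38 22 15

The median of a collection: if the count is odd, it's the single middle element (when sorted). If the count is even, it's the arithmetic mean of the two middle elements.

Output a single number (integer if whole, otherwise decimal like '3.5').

Step 1: insert 5 -> lo=[5] (size 1, max 5) hi=[] (size 0) -> median=5
Step 2: insert 12 -> lo=[5] (size 1, max 5) hi=[12] (size 1, min 12) -> median=8.5
Step 3: insert 17 -> lo=[5, 12] (size 2, max 12) hi=[17] (size 1, min 17) -> median=12
Step 4: insert 47 -> lo=[5, 12] (size 2, max 12) hi=[17, 47] (size 2, min 17) -> median=14.5
Step 5: insert 20 -> lo=[5, 12, 17] (size 3, max 17) hi=[20, 47] (size 2, min 20) -> median=17
Step 6: insert 24 -> lo=[5, 12, 17] (size 3, max 17) hi=[20, 24, 47] (size 3, min 20) -> median=18.5
Step 7: insert 9 -> lo=[5, 9, 12, 17] (size 4, max 17) hi=[20, 24, 47] (size 3, min 20) -> median=17
Step 8: insert 33 -> lo=[5, 9, 12, 17] (size 4, max 17) hi=[20, 24, 33, 47] (size 4, min 20) -> median=18.5
Step 9: insert 42 -> lo=[5, 9, 12, 17, 20] (size 5, max 20) hi=[24, 33, 42, 47] (size 4, min 24) -> median=20
Step 10: insert 16 -> lo=[5, 9, 12, 16, 17] (size 5, max 17) hi=[20, 24, 33, 42, 47] (size 5, min 20) -> median=18.5

Answer: 18.5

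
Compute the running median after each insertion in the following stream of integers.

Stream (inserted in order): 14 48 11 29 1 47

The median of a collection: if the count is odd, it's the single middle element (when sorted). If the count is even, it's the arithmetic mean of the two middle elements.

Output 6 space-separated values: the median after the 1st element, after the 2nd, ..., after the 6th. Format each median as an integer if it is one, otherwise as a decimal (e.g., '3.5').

Step 1: insert 14 -> lo=[14] (size 1, max 14) hi=[] (size 0) -> median=14
Step 2: insert 48 -> lo=[14] (size 1, max 14) hi=[48] (size 1, min 48) -> median=31
Step 3: insert 11 -> lo=[11, 14] (size 2, max 14) hi=[48] (size 1, min 48) -> median=14
Step 4: insert 29 -> lo=[11, 14] (size 2, max 14) hi=[29, 48] (size 2, min 29) -> median=21.5
Step 5: insert 1 -> lo=[1, 11, 14] (size 3, max 14) hi=[29, 48] (size 2, min 29) -> median=14
Step 6: insert 47 -> lo=[1, 11, 14] (size 3, max 14) hi=[29, 47, 48] (size 3, min 29) -> median=21.5

Answer: 14 31 14 21.5 14 21.5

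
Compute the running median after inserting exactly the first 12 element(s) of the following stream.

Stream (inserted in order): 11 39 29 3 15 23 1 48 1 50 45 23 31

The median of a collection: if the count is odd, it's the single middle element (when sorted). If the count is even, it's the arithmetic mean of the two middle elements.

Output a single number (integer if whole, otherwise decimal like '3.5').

Answer: 23

Derivation:
Step 1: insert 11 -> lo=[11] (size 1, max 11) hi=[] (size 0) -> median=11
Step 2: insert 39 -> lo=[11] (size 1, max 11) hi=[39] (size 1, min 39) -> median=25
Step 3: insert 29 -> lo=[11, 29] (size 2, max 29) hi=[39] (size 1, min 39) -> median=29
Step 4: insert 3 -> lo=[3, 11] (size 2, max 11) hi=[29, 39] (size 2, min 29) -> median=20
Step 5: insert 15 -> lo=[3, 11, 15] (size 3, max 15) hi=[29, 39] (size 2, min 29) -> median=15
Step 6: insert 23 -> lo=[3, 11, 15] (size 3, max 15) hi=[23, 29, 39] (size 3, min 23) -> median=19
Step 7: insert 1 -> lo=[1, 3, 11, 15] (size 4, max 15) hi=[23, 29, 39] (size 3, min 23) -> median=15
Step 8: insert 48 -> lo=[1, 3, 11, 15] (size 4, max 15) hi=[23, 29, 39, 48] (size 4, min 23) -> median=19
Step 9: insert 1 -> lo=[1, 1, 3, 11, 15] (size 5, max 15) hi=[23, 29, 39, 48] (size 4, min 23) -> median=15
Step 10: insert 50 -> lo=[1, 1, 3, 11, 15] (size 5, max 15) hi=[23, 29, 39, 48, 50] (size 5, min 23) -> median=19
Step 11: insert 45 -> lo=[1, 1, 3, 11, 15, 23] (size 6, max 23) hi=[29, 39, 45, 48, 50] (size 5, min 29) -> median=23
Step 12: insert 23 -> lo=[1, 1, 3, 11, 15, 23] (size 6, max 23) hi=[23, 29, 39, 45, 48, 50] (size 6, min 23) -> median=23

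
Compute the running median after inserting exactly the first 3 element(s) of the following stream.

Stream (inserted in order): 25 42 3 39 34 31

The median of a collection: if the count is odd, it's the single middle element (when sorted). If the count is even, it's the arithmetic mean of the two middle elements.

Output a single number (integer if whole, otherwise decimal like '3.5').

Answer: 25

Derivation:
Step 1: insert 25 -> lo=[25] (size 1, max 25) hi=[] (size 0) -> median=25
Step 2: insert 42 -> lo=[25] (size 1, max 25) hi=[42] (size 1, min 42) -> median=33.5
Step 3: insert 3 -> lo=[3, 25] (size 2, max 25) hi=[42] (size 1, min 42) -> median=25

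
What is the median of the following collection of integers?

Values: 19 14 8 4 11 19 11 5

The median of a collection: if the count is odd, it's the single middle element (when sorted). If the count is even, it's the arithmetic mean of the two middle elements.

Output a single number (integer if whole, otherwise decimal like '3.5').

Step 1: insert 19 -> lo=[19] (size 1, max 19) hi=[] (size 0) -> median=19
Step 2: insert 14 -> lo=[14] (size 1, max 14) hi=[19] (size 1, min 19) -> median=16.5
Step 3: insert 8 -> lo=[8, 14] (size 2, max 14) hi=[19] (size 1, min 19) -> median=14
Step 4: insert 4 -> lo=[4, 8] (size 2, max 8) hi=[14, 19] (size 2, min 14) -> median=11
Step 5: insert 11 -> lo=[4, 8, 11] (size 3, max 11) hi=[14, 19] (size 2, min 14) -> median=11
Step 6: insert 19 -> lo=[4, 8, 11] (size 3, max 11) hi=[14, 19, 19] (size 3, min 14) -> median=12.5
Step 7: insert 11 -> lo=[4, 8, 11, 11] (size 4, max 11) hi=[14, 19, 19] (size 3, min 14) -> median=11
Step 8: insert 5 -> lo=[4, 5, 8, 11] (size 4, max 11) hi=[11, 14, 19, 19] (size 4, min 11) -> median=11

Answer: 11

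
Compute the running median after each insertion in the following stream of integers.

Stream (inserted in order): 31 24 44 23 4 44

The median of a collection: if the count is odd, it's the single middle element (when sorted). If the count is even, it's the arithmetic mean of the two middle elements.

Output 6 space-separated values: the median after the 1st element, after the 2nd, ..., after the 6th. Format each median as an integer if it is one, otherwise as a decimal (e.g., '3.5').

Step 1: insert 31 -> lo=[31] (size 1, max 31) hi=[] (size 0) -> median=31
Step 2: insert 24 -> lo=[24] (size 1, max 24) hi=[31] (size 1, min 31) -> median=27.5
Step 3: insert 44 -> lo=[24, 31] (size 2, max 31) hi=[44] (size 1, min 44) -> median=31
Step 4: insert 23 -> lo=[23, 24] (size 2, max 24) hi=[31, 44] (size 2, min 31) -> median=27.5
Step 5: insert 4 -> lo=[4, 23, 24] (size 3, max 24) hi=[31, 44] (size 2, min 31) -> median=24
Step 6: insert 44 -> lo=[4, 23, 24] (size 3, max 24) hi=[31, 44, 44] (size 3, min 31) -> median=27.5

Answer: 31 27.5 31 27.5 24 27.5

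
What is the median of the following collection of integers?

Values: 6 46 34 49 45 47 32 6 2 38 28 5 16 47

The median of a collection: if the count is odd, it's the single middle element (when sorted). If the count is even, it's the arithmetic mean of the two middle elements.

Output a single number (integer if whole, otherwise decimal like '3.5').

Answer: 33

Derivation:
Step 1: insert 6 -> lo=[6] (size 1, max 6) hi=[] (size 0) -> median=6
Step 2: insert 46 -> lo=[6] (size 1, max 6) hi=[46] (size 1, min 46) -> median=26
Step 3: insert 34 -> lo=[6, 34] (size 2, max 34) hi=[46] (size 1, min 46) -> median=34
Step 4: insert 49 -> lo=[6, 34] (size 2, max 34) hi=[46, 49] (size 2, min 46) -> median=40
Step 5: insert 45 -> lo=[6, 34, 45] (size 3, max 45) hi=[46, 49] (size 2, min 46) -> median=45
Step 6: insert 47 -> lo=[6, 34, 45] (size 3, max 45) hi=[46, 47, 49] (size 3, min 46) -> median=45.5
Step 7: insert 32 -> lo=[6, 32, 34, 45] (size 4, max 45) hi=[46, 47, 49] (size 3, min 46) -> median=45
Step 8: insert 6 -> lo=[6, 6, 32, 34] (size 4, max 34) hi=[45, 46, 47, 49] (size 4, min 45) -> median=39.5
Step 9: insert 2 -> lo=[2, 6, 6, 32, 34] (size 5, max 34) hi=[45, 46, 47, 49] (size 4, min 45) -> median=34
Step 10: insert 38 -> lo=[2, 6, 6, 32, 34] (size 5, max 34) hi=[38, 45, 46, 47, 49] (size 5, min 38) -> median=36
Step 11: insert 28 -> lo=[2, 6, 6, 28, 32, 34] (size 6, max 34) hi=[38, 45, 46, 47, 49] (size 5, min 38) -> median=34
Step 12: insert 5 -> lo=[2, 5, 6, 6, 28, 32] (size 6, max 32) hi=[34, 38, 45, 46, 47, 49] (size 6, min 34) -> median=33
Step 13: insert 16 -> lo=[2, 5, 6, 6, 16, 28, 32] (size 7, max 32) hi=[34, 38, 45, 46, 47, 49] (size 6, min 34) -> median=32
Step 14: insert 47 -> lo=[2, 5, 6, 6, 16, 28, 32] (size 7, max 32) hi=[34, 38, 45, 46, 47, 47, 49] (size 7, min 34) -> median=33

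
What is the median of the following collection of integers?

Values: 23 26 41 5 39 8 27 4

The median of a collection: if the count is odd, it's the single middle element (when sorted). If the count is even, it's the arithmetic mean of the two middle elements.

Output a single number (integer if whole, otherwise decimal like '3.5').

Step 1: insert 23 -> lo=[23] (size 1, max 23) hi=[] (size 0) -> median=23
Step 2: insert 26 -> lo=[23] (size 1, max 23) hi=[26] (size 1, min 26) -> median=24.5
Step 3: insert 41 -> lo=[23, 26] (size 2, max 26) hi=[41] (size 1, min 41) -> median=26
Step 4: insert 5 -> lo=[5, 23] (size 2, max 23) hi=[26, 41] (size 2, min 26) -> median=24.5
Step 5: insert 39 -> lo=[5, 23, 26] (size 3, max 26) hi=[39, 41] (size 2, min 39) -> median=26
Step 6: insert 8 -> lo=[5, 8, 23] (size 3, max 23) hi=[26, 39, 41] (size 3, min 26) -> median=24.5
Step 7: insert 27 -> lo=[5, 8, 23, 26] (size 4, max 26) hi=[27, 39, 41] (size 3, min 27) -> median=26
Step 8: insert 4 -> lo=[4, 5, 8, 23] (size 4, max 23) hi=[26, 27, 39, 41] (size 4, min 26) -> median=24.5

Answer: 24.5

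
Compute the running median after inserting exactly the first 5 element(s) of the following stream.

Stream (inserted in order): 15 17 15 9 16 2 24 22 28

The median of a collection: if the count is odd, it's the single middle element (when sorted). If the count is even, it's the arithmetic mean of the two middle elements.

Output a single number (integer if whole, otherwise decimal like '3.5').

Answer: 15

Derivation:
Step 1: insert 15 -> lo=[15] (size 1, max 15) hi=[] (size 0) -> median=15
Step 2: insert 17 -> lo=[15] (size 1, max 15) hi=[17] (size 1, min 17) -> median=16
Step 3: insert 15 -> lo=[15, 15] (size 2, max 15) hi=[17] (size 1, min 17) -> median=15
Step 4: insert 9 -> lo=[9, 15] (size 2, max 15) hi=[15, 17] (size 2, min 15) -> median=15
Step 5: insert 16 -> lo=[9, 15, 15] (size 3, max 15) hi=[16, 17] (size 2, min 16) -> median=15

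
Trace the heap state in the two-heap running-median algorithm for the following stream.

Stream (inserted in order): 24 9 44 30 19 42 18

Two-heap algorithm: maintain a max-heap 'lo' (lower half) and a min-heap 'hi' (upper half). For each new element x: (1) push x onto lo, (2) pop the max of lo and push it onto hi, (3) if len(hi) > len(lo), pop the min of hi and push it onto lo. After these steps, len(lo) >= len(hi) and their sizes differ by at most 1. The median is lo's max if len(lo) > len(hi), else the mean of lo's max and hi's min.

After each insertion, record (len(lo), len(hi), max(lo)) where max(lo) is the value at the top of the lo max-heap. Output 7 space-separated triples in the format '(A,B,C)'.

Step 1: insert 24 -> lo=[24] hi=[] -> (len(lo)=1, len(hi)=0, max(lo)=24)
Step 2: insert 9 -> lo=[9] hi=[24] -> (len(lo)=1, len(hi)=1, max(lo)=9)
Step 3: insert 44 -> lo=[9, 24] hi=[44] -> (len(lo)=2, len(hi)=1, max(lo)=24)
Step 4: insert 30 -> lo=[9, 24] hi=[30, 44] -> (len(lo)=2, len(hi)=2, max(lo)=24)
Step 5: insert 19 -> lo=[9, 19, 24] hi=[30, 44] -> (len(lo)=3, len(hi)=2, max(lo)=24)
Step 6: insert 42 -> lo=[9, 19, 24] hi=[30, 42, 44] -> (len(lo)=3, len(hi)=3, max(lo)=24)
Step 7: insert 18 -> lo=[9, 18, 19, 24] hi=[30, 42, 44] -> (len(lo)=4, len(hi)=3, max(lo)=24)

Answer: (1,0,24) (1,1,9) (2,1,24) (2,2,24) (3,2,24) (3,3,24) (4,3,24)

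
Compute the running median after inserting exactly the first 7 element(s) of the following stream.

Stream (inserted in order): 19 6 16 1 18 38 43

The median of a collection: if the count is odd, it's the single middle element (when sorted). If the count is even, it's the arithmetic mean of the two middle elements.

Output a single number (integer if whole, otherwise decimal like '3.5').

Step 1: insert 19 -> lo=[19] (size 1, max 19) hi=[] (size 0) -> median=19
Step 2: insert 6 -> lo=[6] (size 1, max 6) hi=[19] (size 1, min 19) -> median=12.5
Step 3: insert 16 -> lo=[6, 16] (size 2, max 16) hi=[19] (size 1, min 19) -> median=16
Step 4: insert 1 -> lo=[1, 6] (size 2, max 6) hi=[16, 19] (size 2, min 16) -> median=11
Step 5: insert 18 -> lo=[1, 6, 16] (size 3, max 16) hi=[18, 19] (size 2, min 18) -> median=16
Step 6: insert 38 -> lo=[1, 6, 16] (size 3, max 16) hi=[18, 19, 38] (size 3, min 18) -> median=17
Step 7: insert 43 -> lo=[1, 6, 16, 18] (size 4, max 18) hi=[19, 38, 43] (size 3, min 19) -> median=18

Answer: 18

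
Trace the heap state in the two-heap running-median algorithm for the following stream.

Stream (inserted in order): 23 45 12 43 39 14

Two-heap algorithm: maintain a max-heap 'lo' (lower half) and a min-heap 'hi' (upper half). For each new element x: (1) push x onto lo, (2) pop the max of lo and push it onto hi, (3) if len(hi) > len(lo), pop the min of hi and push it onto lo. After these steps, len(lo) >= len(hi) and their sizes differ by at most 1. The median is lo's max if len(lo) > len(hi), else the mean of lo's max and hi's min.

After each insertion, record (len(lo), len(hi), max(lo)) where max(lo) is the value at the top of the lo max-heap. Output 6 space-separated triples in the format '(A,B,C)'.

Answer: (1,0,23) (1,1,23) (2,1,23) (2,2,23) (3,2,39) (3,3,23)

Derivation:
Step 1: insert 23 -> lo=[23] hi=[] -> (len(lo)=1, len(hi)=0, max(lo)=23)
Step 2: insert 45 -> lo=[23] hi=[45] -> (len(lo)=1, len(hi)=1, max(lo)=23)
Step 3: insert 12 -> lo=[12, 23] hi=[45] -> (len(lo)=2, len(hi)=1, max(lo)=23)
Step 4: insert 43 -> lo=[12, 23] hi=[43, 45] -> (len(lo)=2, len(hi)=2, max(lo)=23)
Step 5: insert 39 -> lo=[12, 23, 39] hi=[43, 45] -> (len(lo)=3, len(hi)=2, max(lo)=39)
Step 6: insert 14 -> lo=[12, 14, 23] hi=[39, 43, 45] -> (len(lo)=3, len(hi)=3, max(lo)=23)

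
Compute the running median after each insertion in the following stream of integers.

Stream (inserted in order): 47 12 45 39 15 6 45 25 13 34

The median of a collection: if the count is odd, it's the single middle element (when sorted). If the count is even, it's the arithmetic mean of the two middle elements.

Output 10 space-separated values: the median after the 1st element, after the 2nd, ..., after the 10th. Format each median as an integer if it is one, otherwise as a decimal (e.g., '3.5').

Answer: 47 29.5 45 42 39 27 39 32 25 29.5

Derivation:
Step 1: insert 47 -> lo=[47] (size 1, max 47) hi=[] (size 0) -> median=47
Step 2: insert 12 -> lo=[12] (size 1, max 12) hi=[47] (size 1, min 47) -> median=29.5
Step 3: insert 45 -> lo=[12, 45] (size 2, max 45) hi=[47] (size 1, min 47) -> median=45
Step 4: insert 39 -> lo=[12, 39] (size 2, max 39) hi=[45, 47] (size 2, min 45) -> median=42
Step 5: insert 15 -> lo=[12, 15, 39] (size 3, max 39) hi=[45, 47] (size 2, min 45) -> median=39
Step 6: insert 6 -> lo=[6, 12, 15] (size 3, max 15) hi=[39, 45, 47] (size 3, min 39) -> median=27
Step 7: insert 45 -> lo=[6, 12, 15, 39] (size 4, max 39) hi=[45, 45, 47] (size 3, min 45) -> median=39
Step 8: insert 25 -> lo=[6, 12, 15, 25] (size 4, max 25) hi=[39, 45, 45, 47] (size 4, min 39) -> median=32
Step 9: insert 13 -> lo=[6, 12, 13, 15, 25] (size 5, max 25) hi=[39, 45, 45, 47] (size 4, min 39) -> median=25
Step 10: insert 34 -> lo=[6, 12, 13, 15, 25] (size 5, max 25) hi=[34, 39, 45, 45, 47] (size 5, min 34) -> median=29.5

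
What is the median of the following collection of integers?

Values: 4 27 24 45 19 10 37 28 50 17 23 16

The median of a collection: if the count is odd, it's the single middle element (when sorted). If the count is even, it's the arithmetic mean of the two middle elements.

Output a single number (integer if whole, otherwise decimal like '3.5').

Answer: 23.5

Derivation:
Step 1: insert 4 -> lo=[4] (size 1, max 4) hi=[] (size 0) -> median=4
Step 2: insert 27 -> lo=[4] (size 1, max 4) hi=[27] (size 1, min 27) -> median=15.5
Step 3: insert 24 -> lo=[4, 24] (size 2, max 24) hi=[27] (size 1, min 27) -> median=24
Step 4: insert 45 -> lo=[4, 24] (size 2, max 24) hi=[27, 45] (size 2, min 27) -> median=25.5
Step 5: insert 19 -> lo=[4, 19, 24] (size 3, max 24) hi=[27, 45] (size 2, min 27) -> median=24
Step 6: insert 10 -> lo=[4, 10, 19] (size 3, max 19) hi=[24, 27, 45] (size 3, min 24) -> median=21.5
Step 7: insert 37 -> lo=[4, 10, 19, 24] (size 4, max 24) hi=[27, 37, 45] (size 3, min 27) -> median=24
Step 8: insert 28 -> lo=[4, 10, 19, 24] (size 4, max 24) hi=[27, 28, 37, 45] (size 4, min 27) -> median=25.5
Step 9: insert 50 -> lo=[4, 10, 19, 24, 27] (size 5, max 27) hi=[28, 37, 45, 50] (size 4, min 28) -> median=27
Step 10: insert 17 -> lo=[4, 10, 17, 19, 24] (size 5, max 24) hi=[27, 28, 37, 45, 50] (size 5, min 27) -> median=25.5
Step 11: insert 23 -> lo=[4, 10, 17, 19, 23, 24] (size 6, max 24) hi=[27, 28, 37, 45, 50] (size 5, min 27) -> median=24
Step 12: insert 16 -> lo=[4, 10, 16, 17, 19, 23] (size 6, max 23) hi=[24, 27, 28, 37, 45, 50] (size 6, min 24) -> median=23.5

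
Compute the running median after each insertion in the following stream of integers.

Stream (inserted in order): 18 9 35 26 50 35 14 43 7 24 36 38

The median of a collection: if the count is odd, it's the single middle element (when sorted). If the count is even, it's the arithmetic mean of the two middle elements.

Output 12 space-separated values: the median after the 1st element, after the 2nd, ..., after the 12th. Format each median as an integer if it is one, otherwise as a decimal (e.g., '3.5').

Answer: 18 13.5 18 22 26 30.5 26 30.5 26 25 26 30.5

Derivation:
Step 1: insert 18 -> lo=[18] (size 1, max 18) hi=[] (size 0) -> median=18
Step 2: insert 9 -> lo=[9] (size 1, max 9) hi=[18] (size 1, min 18) -> median=13.5
Step 3: insert 35 -> lo=[9, 18] (size 2, max 18) hi=[35] (size 1, min 35) -> median=18
Step 4: insert 26 -> lo=[9, 18] (size 2, max 18) hi=[26, 35] (size 2, min 26) -> median=22
Step 5: insert 50 -> lo=[9, 18, 26] (size 3, max 26) hi=[35, 50] (size 2, min 35) -> median=26
Step 6: insert 35 -> lo=[9, 18, 26] (size 3, max 26) hi=[35, 35, 50] (size 3, min 35) -> median=30.5
Step 7: insert 14 -> lo=[9, 14, 18, 26] (size 4, max 26) hi=[35, 35, 50] (size 3, min 35) -> median=26
Step 8: insert 43 -> lo=[9, 14, 18, 26] (size 4, max 26) hi=[35, 35, 43, 50] (size 4, min 35) -> median=30.5
Step 9: insert 7 -> lo=[7, 9, 14, 18, 26] (size 5, max 26) hi=[35, 35, 43, 50] (size 4, min 35) -> median=26
Step 10: insert 24 -> lo=[7, 9, 14, 18, 24] (size 5, max 24) hi=[26, 35, 35, 43, 50] (size 5, min 26) -> median=25
Step 11: insert 36 -> lo=[7, 9, 14, 18, 24, 26] (size 6, max 26) hi=[35, 35, 36, 43, 50] (size 5, min 35) -> median=26
Step 12: insert 38 -> lo=[7, 9, 14, 18, 24, 26] (size 6, max 26) hi=[35, 35, 36, 38, 43, 50] (size 6, min 35) -> median=30.5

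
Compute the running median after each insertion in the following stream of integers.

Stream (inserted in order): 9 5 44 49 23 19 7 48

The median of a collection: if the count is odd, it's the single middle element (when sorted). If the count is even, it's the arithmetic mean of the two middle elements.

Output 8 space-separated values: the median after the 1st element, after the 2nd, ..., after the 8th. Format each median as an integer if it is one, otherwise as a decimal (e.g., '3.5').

Answer: 9 7 9 26.5 23 21 19 21

Derivation:
Step 1: insert 9 -> lo=[9] (size 1, max 9) hi=[] (size 0) -> median=9
Step 2: insert 5 -> lo=[5] (size 1, max 5) hi=[9] (size 1, min 9) -> median=7
Step 3: insert 44 -> lo=[5, 9] (size 2, max 9) hi=[44] (size 1, min 44) -> median=9
Step 4: insert 49 -> lo=[5, 9] (size 2, max 9) hi=[44, 49] (size 2, min 44) -> median=26.5
Step 5: insert 23 -> lo=[5, 9, 23] (size 3, max 23) hi=[44, 49] (size 2, min 44) -> median=23
Step 6: insert 19 -> lo=[5, 9, 19] (size 3, max 19) hi=[23, 44, 49] (size 3, min 23) -> median=21
Step 7: insert 7 -> lo=[5, 7, 9, 19] (size 4, max 19) hi=[23, 44, 49] (size 3, min 23) -> median=19
Step 8: insert 48 -> lo=[5, 7, 9, 19] (size 4, max 19) hi=[23, 44, 48, 49] (size 4, min 23) -> median=21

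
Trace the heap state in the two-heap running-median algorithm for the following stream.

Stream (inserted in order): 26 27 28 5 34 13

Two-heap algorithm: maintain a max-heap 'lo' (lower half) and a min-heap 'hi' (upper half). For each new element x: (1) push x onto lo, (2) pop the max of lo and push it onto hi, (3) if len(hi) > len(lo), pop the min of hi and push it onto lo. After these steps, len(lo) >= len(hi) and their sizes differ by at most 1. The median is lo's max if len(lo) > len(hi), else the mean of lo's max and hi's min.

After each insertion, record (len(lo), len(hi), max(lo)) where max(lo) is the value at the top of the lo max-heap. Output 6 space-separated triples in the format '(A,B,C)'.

Step 1: insert 26 -> lo=[26] hi=[] -> (len(lo)=1, len(hi)=0, max(lo)=26)
Step 2: insert 27 -> lo=[26] hi=[27] -> (len(lo)=1, len(hi)=1, max(lo)=26)
Step 3: insert 28 -> lo=[26, 27] hi=[28] -> (len(lo)=2, len(hi)=1, max(lo)=27)
Step 4: insert 5 -> lo=[5, 26] hi=[27, 28] -> (len(lo)=2, len(hi)=2, max(lo)=26)
Step 5: insert 34 -> lo=[5, 26, 27] hi=[28, 34] -> (len(lo)=3, len(hi)=2, max(lo)=27)
Step 6: insert 13 -> lo=[5, 13, 26] hi=[27, 28, 34] -> (len(lo)=3, len(hi)=3, max(lo)=26)

Answer: (1,0,26) (1,1,26) (2,1,27) (2,2,26) (3,2,27) (3,3,26)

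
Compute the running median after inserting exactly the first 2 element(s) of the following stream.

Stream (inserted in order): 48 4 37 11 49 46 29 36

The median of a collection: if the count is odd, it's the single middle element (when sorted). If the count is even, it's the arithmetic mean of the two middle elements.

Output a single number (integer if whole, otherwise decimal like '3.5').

Step 1: insert 48 -> lo=[48] (size 1, max 48) hi=[] (size 0) -> median=48
Step 2: insert 4 -> lo=[4] (size 1, max 4) hi=[48] (size 1, min 48) -> median=26

Answer: 26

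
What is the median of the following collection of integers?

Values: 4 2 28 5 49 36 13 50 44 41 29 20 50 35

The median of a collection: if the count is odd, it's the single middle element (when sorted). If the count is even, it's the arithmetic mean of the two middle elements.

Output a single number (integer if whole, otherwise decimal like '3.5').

Step 1: insert 4 -> lo=[4] (size 1, max 4) hi=[] (size 0) -> median=4
Step 2: insert 2 -> lo=[2] (size 1, max 2) hi=[4] (size 1, min 4) -> median=3
Step 3: insert 28 -> lo=[2, 4] (size 2, max 4) hi=[28] (size 1, min 28) -> median=4
Step 4: insert 5 -> lo=[2, 4] (size 2, max 4) hi=[5, 28] (size 2, min 5) -> median=4.5
Step 5: insert 49 -> lo=[2, 4, 5] (size 3, max 5) hi=[28, 49] (size 2, min 28) -> median=5
Step 6: insert 36 -> lo=[2, 4, 5] (size 3, max 5) hi=[28, 36, 49] (size 3, min 28) -> median=16.5
Step 7: insert 13 -> lo=[2, 4, 5, 13] (size 4, max 13) hi=[28, 36, 49] (size 3, min 28) -> median=13
Step 8: insert 50 -> lo=[2, 4, 5, 13] (size 4, max 13) hi=[28, 36, 49, 50] (size 4, min 28) -> median=20.5
Step 9: insert 44 -> lo=[2, 4, 5, 13, 28] (size 5, max 28) hi=[36, 44, 49, 50] (size 4, min 36) -> median=28
Step 10: insert 41 -> lo=[2, 4, 5, 13, 28] (size 5, max 28) hi=[36, 41, 44, 49, 50] (size 5, min 36) -> median=32
Step 11: insert 29 -> lo=[2, 4, 5, 13, 28, 29] (size 6, max 29) hi=[36, 41, 44, 49, 50] (size 5, min 36) -> median=29
Step 12: insert 20 -> lo=[2, 4, 5, 13, 20, 28] (size 6, max 28) hi=[29, 36, 41, 44, 49, 50] (size 6, min 29) -> median=28.5
Step 13: insert 50 -> lo=[2, 4, 5, 13, 20, 28, 29] (size 7, max 29) hi=[36, 41, 44, 49, 50, 50] (size 6, min 36) -> median=29
Step 14: insert 35 -> lo=[2, 4, 5, 13, 20, 28, 29] (size 7, max 29) hi=[35, 36, 41, 44, 49, 50, 50] (size 7, min 35) -> median=32

Answer: 32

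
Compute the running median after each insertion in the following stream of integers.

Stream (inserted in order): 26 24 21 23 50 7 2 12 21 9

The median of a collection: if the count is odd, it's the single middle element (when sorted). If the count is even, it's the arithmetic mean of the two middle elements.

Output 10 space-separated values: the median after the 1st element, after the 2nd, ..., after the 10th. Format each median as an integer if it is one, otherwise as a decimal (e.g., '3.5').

Step 1: insert 26 -> lo=[26] (size 1, max 26) hi=[] (size 0) -> median=26
Step 2: insert 24 -> lo=[24] (size 1, max 24) hi=[26] (size 1, min 26) -> median=25
Step 3: insert 21 -> lo=[21, 24] (size 2, max 24) hi=[26] (size 1, min 26) -> median=24
Step 4: insert 23 -> lo=[21, 23] (size 2, max 23) hi=[24, 26] (size 2, min 24) -> median=23.5
Step 5: insert 50 -> lo=[21, 23, 24] (size 3, max 24) hi=[26, 50] (size 2, min 26) -> median=24
Step 6: insert 7 -> lo=[7, 21, 23] (size 3, max 23) hi=[24, 26, 50] (size 3, min 24) -> median=23.5
Step 7: insert 2 -> lo=[2, 7, 21, 23] (size 4, max 23) hi=[24, 26, 50] (size 3, min 24) -> median=23
Step 8: insert 12 -> lo=[2, 7, 12, 21] (size 4, max 21) hi=[23, 24, 26, 50] (size 4, min 23) -> median=22
Step 9: insert 21 -> lo=[2, 7, 12, 21, 21] (size 5, max 21) hi=[23, 24, 26, 50] (size 4, min 23) -> median=21
Step 10: insert 9 -> lo=[2, 7, 9, 12, 21] (size 5, max 21) hi=[21, 23, 24, 26, 50] (size 5, min 21) -> median=21

Answer: 26 25 24 23.5 24 23.5 23 22 21 21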